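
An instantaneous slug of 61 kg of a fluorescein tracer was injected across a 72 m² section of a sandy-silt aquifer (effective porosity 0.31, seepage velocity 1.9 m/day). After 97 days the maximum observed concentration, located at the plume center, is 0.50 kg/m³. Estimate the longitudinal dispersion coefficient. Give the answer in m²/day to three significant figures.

0.0245 m²/day

At the plume center C_max = M/(n_e·A·√(4πDt)), so D = M²/(4πt·(n_e·A·C_max)²).
n_e·A·C_max = 0.31 × 72 × 0.50 = 11.16 kg/m.
D = 61²/(4π × 97 × 11.16²) = 0.0245 m²/day.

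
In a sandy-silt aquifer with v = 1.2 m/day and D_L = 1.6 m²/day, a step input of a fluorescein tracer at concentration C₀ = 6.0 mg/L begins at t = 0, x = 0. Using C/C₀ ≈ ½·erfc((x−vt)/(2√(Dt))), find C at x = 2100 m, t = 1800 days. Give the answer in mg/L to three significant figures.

4.71 mg/L

For a continuous step input, C/C₀ ≈ ½·erfc((x−vt)/(2√(Dt))).
vt = 1.2 × 1800 = 2160 m and 2√(Dt) = 2√(1.6 × 1800) = 107.3 m.
Argument (x−vt)/(2√(Dt)) = (2100 − 2160)/107.3 = -0.5592; ½·erfc(-0.5592) = 0.7855.
C = 6.0 × 0.7855 = 4.71 mg/L.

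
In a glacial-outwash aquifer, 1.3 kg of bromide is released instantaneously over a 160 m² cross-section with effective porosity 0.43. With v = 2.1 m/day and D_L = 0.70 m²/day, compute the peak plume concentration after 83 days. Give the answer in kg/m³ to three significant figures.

0.000699 kg/m³

The peak of an instantaneous 1D plume sits at x = vt; there the Gaussian factor is 1 and C_max = M/(n_e·A·√(4πDt)), where n_e·A is the pore area the mass is dissolved in.
√(4πDt) = √(4π × 0.70 × 83) = 27.02 m, so C_max = 1.3/(0.43 × 160 × 27.02) = 0.000699 kg/m³.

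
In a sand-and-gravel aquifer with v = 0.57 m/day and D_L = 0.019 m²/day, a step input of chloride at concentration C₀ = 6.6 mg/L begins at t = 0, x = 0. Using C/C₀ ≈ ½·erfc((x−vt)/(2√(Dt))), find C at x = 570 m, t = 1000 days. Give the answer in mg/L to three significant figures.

For a continuous step input, C/C₀ ≈ ½·erfc((x−vt)/(2√(Dt))).
vt = 0.57 × 1000 = 570 m and 2√(Dt) = 2√(0.019 × 1000) = 8.718 m.
Argument (x−vt)/(2√(Dt)) = (570 − 570)/8.718 = 0; ½·erfc(0) = 0.5000.
C = 6.6 × 0.5000 = 3.30 mg/L.

3.30 mg/L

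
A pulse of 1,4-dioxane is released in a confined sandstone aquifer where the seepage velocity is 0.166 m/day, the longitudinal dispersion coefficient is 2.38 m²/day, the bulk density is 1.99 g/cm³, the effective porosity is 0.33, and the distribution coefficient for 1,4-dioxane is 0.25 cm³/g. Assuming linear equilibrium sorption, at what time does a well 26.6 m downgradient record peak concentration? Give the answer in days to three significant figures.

Retardation factor R = 1 + ρ_b·K_d/n = 1 + 1.99 × 0.25/0.33 = 2.508.
Sorption retards both mechanisms: v_R = v/R = 0.06619 m/day, D_R = D/R = 0.9490 m²/day.
Peak time from v_R²t² + 2D_R t − x² = 0: t = (√(D_R² + v_R²x²) − D_R)/v_R².
√(D_R² + v_R²x²) = √(0.9490² + 0.06619² × 26.6²) = 2.000; v_R² = 0.004381.
t = (2.000 − 0.9490)/0.004381 = 240 days.

240 days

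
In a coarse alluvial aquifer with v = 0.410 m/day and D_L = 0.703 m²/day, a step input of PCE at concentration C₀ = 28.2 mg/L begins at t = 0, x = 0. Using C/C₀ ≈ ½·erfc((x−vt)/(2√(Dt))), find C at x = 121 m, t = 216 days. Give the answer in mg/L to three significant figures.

0.884 mg/L

For a continuous step input, C/C₀ ≈ ½·erfc((x−vt)/(2√(Dt))).
vt = 0.410 × 216 = 88.56 m and 2√(Dt) = 2√(0.703 × 216) = 24.65 m.
Argument (x−vt)/(2√(Dt)) = (121 − 88.56)/24.65 = 1.316; ½·erfc(1.316) = 0.03136.
C = 28.2 × 0.03136 = 0.884 mg/L.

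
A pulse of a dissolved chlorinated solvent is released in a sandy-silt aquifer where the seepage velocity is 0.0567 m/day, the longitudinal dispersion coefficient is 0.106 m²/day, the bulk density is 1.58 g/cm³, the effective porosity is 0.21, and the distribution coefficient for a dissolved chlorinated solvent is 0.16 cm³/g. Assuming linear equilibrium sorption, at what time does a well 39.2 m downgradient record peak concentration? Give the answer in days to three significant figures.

1450 days

Retardation factor R = 1 + ρ_b·K_d/n = 1 + 1.58 × 0.16/0.21 = 2.204.
Sorption retards both mechanisms: v_R = v/R = 0.02573 m/day, D_R = D/R = 0.04809 m²/day.
Peak time from v_R²t² + 2D_R t − x² = 0: t = (√(D_R² + v_R²x²) − D_R)/v_R².
√(D_R² + v_R²x²) = √(0.04809² + 0.02573² × 39.2²) = 1.010; v_R² = 0.0006620.
t = (1.010 − 0.04809)/0.0006620 = 1450 days.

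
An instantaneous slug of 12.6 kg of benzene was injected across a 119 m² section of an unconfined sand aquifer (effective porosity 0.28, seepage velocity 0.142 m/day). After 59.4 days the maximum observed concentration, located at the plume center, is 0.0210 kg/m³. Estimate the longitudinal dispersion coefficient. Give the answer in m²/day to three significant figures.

0.434 m²/day

At the plume center C_max = M/(n_e·A·√(4πDt)), so D = M²/(4πt·(n_e·A·C_max)²).
n_e·A·C_max = 0.28 × 119 × 0.0210 = 0.6997 kg/m.
D = 12.6²/(4π × 59.4 × 0.6997²) = 0.434 m²/day.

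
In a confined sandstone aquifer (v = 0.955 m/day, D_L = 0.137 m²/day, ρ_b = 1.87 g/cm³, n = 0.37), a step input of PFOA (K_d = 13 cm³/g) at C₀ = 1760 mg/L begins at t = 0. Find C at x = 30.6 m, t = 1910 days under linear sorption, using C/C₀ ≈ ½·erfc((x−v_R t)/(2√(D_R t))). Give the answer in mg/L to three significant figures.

Retardation factor R = 1 + ρ_b·K_d/n = 1 + 1.87 × 13/0.37 = 66.70.
Sorption retards both mechanisms: v_R = v/R = 0.01432 m/day, D_R = D/R = 0.002054 m²/day.
v_R·t = 0.01432 × 1910 = 27.3512 m; 2√(D_R t) = 3.961 m; argument = (30.6 − 27.3512)/3.961 = 0.8202.
C = C₀ × ½·erfc(0.8202) = 1760 × 0.1230 = 216 mg/L.

216 mg/L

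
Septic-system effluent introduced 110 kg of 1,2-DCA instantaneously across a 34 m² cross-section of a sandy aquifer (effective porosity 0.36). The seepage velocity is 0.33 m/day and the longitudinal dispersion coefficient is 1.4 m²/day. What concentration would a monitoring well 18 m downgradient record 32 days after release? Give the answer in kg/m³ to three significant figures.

0.278 kg/m³

For an instantaneous plane source, C(x,t) = M/(n_e·A·√(4πDt)) · exp(−(x−vt)²/(4Dt)), with n_e·A the pore (flow) area.
Plume center vt = 0.33 × 32 = 10.56 m, so the well at 18 m is 7.44 m downgradient of the peak.
√(4πDt) = 23.73 m, giving peak height M/(n_e·A·√(4πDt)) = 110/(0.36 × 34 × 23.73) = 0.3787 kg/m³.
(x−vt)²/(4Dt) = (7.44)²/(4 × 1.4 × 32) = 0.3089; exp(−0.3089) = 0.7343.
C = 0.3787 × 0.7343 = 0.278 kg/m³.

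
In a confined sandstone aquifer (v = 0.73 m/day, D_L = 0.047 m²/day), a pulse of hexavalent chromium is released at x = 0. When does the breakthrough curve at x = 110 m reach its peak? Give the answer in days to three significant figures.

For the 1D instantaneous-source solution, setting ∂C/∂t = 0 at fixed x gives v²t² + 2Dt − x² = 0, so t = (√(D² + v²x²) − D)/v².
√(D² + v²x²) = √(0.047² + 0.73² × 110²) = 80.30; v² = 0.5329.
t = (80.30 − 0.047)/0.5329 = 151 days (vs. the pure-advection estimate x/v = 151 d).

151 days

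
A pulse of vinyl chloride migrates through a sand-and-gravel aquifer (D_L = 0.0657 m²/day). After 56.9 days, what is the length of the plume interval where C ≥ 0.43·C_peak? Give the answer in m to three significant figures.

7.10 m

The plume is Gaussian with σ = √(2Dt) = √(2 × 0.0657 × 56.9) = 2.734 m.
C/C_peak = exp(−Δx²/(2σ²)) = 0.43 ⇒ Δx = σ·√(−2 ln 0.43) = 2.734 × 1.299 = 3.551 m.
Width = 2Δx = 7.10 m.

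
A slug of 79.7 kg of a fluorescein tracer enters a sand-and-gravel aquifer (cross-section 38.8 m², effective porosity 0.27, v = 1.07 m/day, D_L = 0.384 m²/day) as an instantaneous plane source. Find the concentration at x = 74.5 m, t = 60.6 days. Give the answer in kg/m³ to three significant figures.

For an instantaneous plane source, C(x,t) = M/(n_e·A·√(4πDt)) · exp(−(x−vt)²/(4Dt)), with n_e·A the pore (flow) area.
Plume center vt = 1.07 × 60.6 = 64.842 m, so the well at 74.5 m is 9.658 m downgradient of the peak.
√(4πDt) = 17.10 m, giving peak height M/(n_e·A·√(4πDt)) = 79.7/(0.27 × 38.8 × 17.10) = 0.4449 kg/m³.
(x−vt)²/(4Dt) = (9.658)²/(4 × 0.384 × 60.6) = 1.002; exp(−1.002) = 0.3671.
C = 0.4449 × 0.3671 = 0.163 kg/m³.

0.163 kg/m³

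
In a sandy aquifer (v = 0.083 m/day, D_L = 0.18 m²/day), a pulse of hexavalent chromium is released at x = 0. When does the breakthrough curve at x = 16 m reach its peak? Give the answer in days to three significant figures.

168 days

For the 1D instantaneous-source solution, setting ∂C/∂t = 0 at fixed x gives v²t² + 2Dt − x² = 0, so t = (√(D² + v²x²) − D)/v².
√(D² + v²x²) = √(0.18² + 0.083² × 16²) = 1.340; v² = 0.006889.
t = (1.340 − 0.18)/0.006889 = 168 days (vs. the pure-advection estimate x/v = 193 d).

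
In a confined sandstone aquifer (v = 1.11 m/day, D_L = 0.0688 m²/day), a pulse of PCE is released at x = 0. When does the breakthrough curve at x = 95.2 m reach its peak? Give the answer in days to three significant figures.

85.7 days

For the 1D instantaneous-source solution, setting ∂C/∂t = 0 at fixed x gives v²t² + 2Dt − x² = 0, so t = (√(D² + v²x²) − D)/v².
√(D² + v²x²) = √(0.0688² + 1.11² × 95.2²) = 105.7; v² = 1.2321.
t = (105.7 − 0.0688)/1.2321 = 85.7 days (vs. the pure-advection estimate x/v = 85.8 d).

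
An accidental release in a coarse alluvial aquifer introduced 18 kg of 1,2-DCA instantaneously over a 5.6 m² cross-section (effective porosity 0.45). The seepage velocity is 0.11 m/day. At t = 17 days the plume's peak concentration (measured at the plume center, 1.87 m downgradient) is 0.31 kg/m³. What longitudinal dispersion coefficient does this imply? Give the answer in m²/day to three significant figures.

2.49 m²/day

At the plume center C_max = M/(n_e·A·√(4πDt)), so D = M²/(4πt·(n_e·A·C_max)²).
n_e·A·C_max = 0.45 × 5.6 × 0.31 = 0.7812 kg/m.
D = 18²/(4π × 17 × 0.7812²) = 2.49 m²/day.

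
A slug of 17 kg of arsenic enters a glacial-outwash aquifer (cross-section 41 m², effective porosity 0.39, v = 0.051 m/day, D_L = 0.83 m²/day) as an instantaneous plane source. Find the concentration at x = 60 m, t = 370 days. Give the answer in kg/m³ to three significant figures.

For an instantaneous plane source, C(x,t) = M/(n_e·A·√(4πDt)) · exp(−(x−vt)²/(4Dt)), with n_e·A the pore (flow) area.
Plume center vt = 0.051 × 370 = 18.87 m, so the well at 60 m is 41.13 m downgradient of the peak.
√(4πDt) = 62.12 m, giving peak height M/(n_e·A·√(4πDt)) = 17/(0.39 × 41 × 62.12) = 0.01711 kg/m³.
(x−vt)²/(4Dt) = (41.13)²/(4 × 0.83 × 370) = 1.377; exp(−1.377) = 0.2523.
C = 0.01711 × 0.2523 = 0.00432 kg/m³.

0.00432 kg/m³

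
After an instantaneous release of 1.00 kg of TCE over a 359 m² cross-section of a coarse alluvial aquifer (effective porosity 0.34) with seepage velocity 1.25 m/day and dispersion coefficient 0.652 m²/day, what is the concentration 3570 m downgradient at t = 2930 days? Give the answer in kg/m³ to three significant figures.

1.73e-05 kg/m³

For an instantaneous plane source, C(x,t) = M/(n_e·A·√(4πDt)) · exp(−(x−vt)²/(4Dt)), with n_e·A the pore (flow) area.
Plume center vt = 1.25 × 2930 = 3662.5 m, so the well at 3570 m is 92.5 m upgradient of the peak.
√(4πDt) = 154.9 m, giving peak height M/(n_e·A·√(4πDt)) = 1.00/(0.34 × 359 × 154.9) = 5.289e-05 kg/m³.
(x−vt)²/(4Dt) = (-92.5)²/(4 × 0.652 × 2930) = 1.120; exp(−1.120) = 0.3263.
C = 5.289e-05 × 0.3263 = 1.73e-05 kg/m³.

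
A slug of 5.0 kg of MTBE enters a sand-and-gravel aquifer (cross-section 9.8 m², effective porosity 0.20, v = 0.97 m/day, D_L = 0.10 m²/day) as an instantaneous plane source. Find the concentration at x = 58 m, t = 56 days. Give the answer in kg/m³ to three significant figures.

0.166 kg/m³

For an instantaneous plane source, C(x,t) = M/(n_e·A·√(4πDt)) · exp(−(x−vt)²/(4Dt)), with n_e·A the pore (flow) area.
Plume center vt = 0.97 × 56 = 54.32 m, so the well at 58 m is 3.68 m downgradient of the peak.
√(4πDt) = 8.389 m, giving peak height M/(n_e·A·√(4πDt)) = 5.0/(0.20 × 9.8 × 8.389) = 0.3041 kg/m³.
(x−vt)²/(4Dt) = (3.68)²/(4 × 0.10 × 56) = 0.6046; exp(−0.6046) = 0.5463.
C = 0.3041 × 0.5463 = 0.166 kg/m³.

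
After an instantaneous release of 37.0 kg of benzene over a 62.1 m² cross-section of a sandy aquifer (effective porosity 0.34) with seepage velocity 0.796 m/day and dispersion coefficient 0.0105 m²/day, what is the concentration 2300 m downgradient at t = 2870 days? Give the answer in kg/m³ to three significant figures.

0.0123 kg/m³

For an instantaneous plane source, C(x,t) = M/(n_e·A·√(4πDt)) · exp(−(x−vt)²/(4Dt)), with n_e·A the pore (flow) area.
Plume center vt = 0.796 × 2870 = 2284.52 m, so the well at 2300 m is 15.48 m downgradient of the peak.
√(4πDt) = 19.46 m, giving peak height M/(n_e·A·√(4πDt)) = 37.0/(0.34 × 62.1 × 19.46) = 0.09005 kg/m³.
(x−vt)²/(4Dt) = (15.48)²/(4 × 0.0105 × 2870) = 1.988; exp(−1.988) = 0.1370.
C = 0.09005 × 0.1370 = 0.0123 kg/m³.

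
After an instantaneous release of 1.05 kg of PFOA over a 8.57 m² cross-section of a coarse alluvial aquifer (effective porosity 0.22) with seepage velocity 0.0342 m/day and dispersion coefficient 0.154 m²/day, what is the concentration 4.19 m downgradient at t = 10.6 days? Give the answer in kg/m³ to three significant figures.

For an instantaneous plane source, C(x,t) = M/(n_e·A·√(4πDt)) · exp(−(x−vt)²/(4Dt)), with n_e·A the pore (flow) area.
Plume center vt = 0.0342 × 10.6 = 0.36252 m, so the well at 4.19 m is 3.82748 m downgradient of the peak.
√(4πDt) = 4.529 m, giving peak height M/(n_e·A·√(4πDt)) = 1.05/(0.22 × 8.57 × 4.529) = 0.1230 kg/m³.
(x−vt)²/(4Dt) = (3.82748)²/(4 × 0.154 × 10.6) = 2.244; exp(−2.244) = 0.1060.
C = 0.1230 × 0.1060 = 0.0130 kg/m³.

0.0130 kg/m³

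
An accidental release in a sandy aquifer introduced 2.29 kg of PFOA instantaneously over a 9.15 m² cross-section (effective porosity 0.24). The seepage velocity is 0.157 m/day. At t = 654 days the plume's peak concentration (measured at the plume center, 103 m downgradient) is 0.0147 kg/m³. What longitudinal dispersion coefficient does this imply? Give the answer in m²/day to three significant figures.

At the plume center C_max = M/(n_e·A·√(4πDt)), so D = M²/(4πt·(n_e·A·C_max)²).
n_e·A·C_max = 0.24 × 9.15 × 0.0147 = 0.03228 kg/m.
D = 2.29²/(4π × 654 × 0.03228²) = 0.612 m²/day.

0.612 m²/day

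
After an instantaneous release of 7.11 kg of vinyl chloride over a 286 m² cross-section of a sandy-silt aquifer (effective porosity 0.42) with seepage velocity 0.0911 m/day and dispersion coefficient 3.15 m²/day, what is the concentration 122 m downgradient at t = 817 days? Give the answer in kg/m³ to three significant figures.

For an instantaneous plane source, C(x,t) = M/(n_e·A·√(4πDt)) · exp(−(x−vt)²/(4Dt)), with n_e·A the pore (flow) area.
Plume center vt = 0.0911 × 817 = 74.4287 m, so the well at 122 m is 47.5713 m downgradient of the peak.
√(4πDt) = 179.8 m, giving peak height M/(n_e·A·√(4πDt)) = 7.11/(0.42 × 286 × 179.8) = 0.0003292 kg/m³.
(x−vt)²/(4Dt) = (47.5713)²/(4 × 3.15 × 817) = 0.2198; exp(−0.2198) = 0.8027.
C = 0.0003292 × 0.8027 = 0.000264 kg/m³.

0.000264 kg/m³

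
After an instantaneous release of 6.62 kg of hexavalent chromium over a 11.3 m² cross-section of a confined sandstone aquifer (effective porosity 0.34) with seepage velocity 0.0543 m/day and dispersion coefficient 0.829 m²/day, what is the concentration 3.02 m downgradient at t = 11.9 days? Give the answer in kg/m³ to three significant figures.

0.134 kg/m³

For an instantaneous plane source, C(x,t) = M/(n_e·A·√(4πDt)) · exp(−(x−vt)²/(4Dt)), with n_e·A the pore (flow) area.
Plume center vt = 0.0543 × 11.9 = 0.64617 m, so the well at 3.02 m is 2.37383 m downgradient of the peak.
√(4πDt) = 11.13 m, giving peak height M/(n_e·A·√(4πDt)) = 6.62/(0.34 × 11.3 × 11.13) = 0.1548 kg/m³.
(x−vt)²/(4Dt) = (2.37383)²/(4 × 0.829 × 11.9) = 0.1428; exp(−0.1428) = 0.8669.
C = 0.1548 × 0.8669 = 0.134 kg/m³.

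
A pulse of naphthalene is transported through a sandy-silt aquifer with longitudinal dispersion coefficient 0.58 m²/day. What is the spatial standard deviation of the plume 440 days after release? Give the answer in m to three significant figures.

Dispersive spreading gives a Gaussian with σ² = 2Dt; advection only shifts the center.
σ = √(2 × 0.58 × 440) = 22.6 m.

22.6 m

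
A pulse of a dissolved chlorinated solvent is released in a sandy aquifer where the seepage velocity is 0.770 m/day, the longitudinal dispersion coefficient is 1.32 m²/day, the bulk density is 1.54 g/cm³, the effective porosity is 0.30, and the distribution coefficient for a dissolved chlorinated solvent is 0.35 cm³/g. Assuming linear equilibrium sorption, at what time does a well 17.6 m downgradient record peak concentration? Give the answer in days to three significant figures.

Retardation factor R = 1 + ρ_b·K_d/n = 1 + 1.54 × 0.35/0.30 = 2.797.
Sorption retards both mechanisms: v_R = v/R = 0.2753 m/day, D_R = D/R = 0.4719 m²/day.
Peak time from v_R²t² + 2D_R t − x² = 0: t = (√(D_R² + v_R²x²) − D_R)/v_R².
√(D_R² + v_R²x²) = √(0.4719² + 0.2753² × 17.6²) = 4.868; v_R² = 0.07579.
t = (4.868 − 0.4719)/0.07579 = 58.0 days.

58.0 days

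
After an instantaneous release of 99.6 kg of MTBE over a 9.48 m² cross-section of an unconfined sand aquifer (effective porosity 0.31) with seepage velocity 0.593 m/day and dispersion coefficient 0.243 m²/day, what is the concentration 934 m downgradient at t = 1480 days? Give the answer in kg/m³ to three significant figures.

For an instantaneous plane source, C(x,t) = M/(n_e·A·√(4πDt)) · exp(−(x−vt)²/(4Dt)), with n_e·A the pore (flow) area.
Plume center vt = 0.593 × 1480 = 877.64 m, so the well at 934 m is 56.36 m downgradient of the peak.
√(4πDt) = 67.23 m, giving peak height M/(n_e·A·√(4πDt)) = 99.6/(0.31 × 9.48 × 67.23) = 0.5041 kg/m³.
(x−vt)²/(4Dt) = (56.36)²/(4 × 0.243 × 1480) = 2.208; exp(−2.208) = 0.1099.
C = 0.5041 × 0.1099 = 0.0554 kg/m³.

0.0554 kg/m³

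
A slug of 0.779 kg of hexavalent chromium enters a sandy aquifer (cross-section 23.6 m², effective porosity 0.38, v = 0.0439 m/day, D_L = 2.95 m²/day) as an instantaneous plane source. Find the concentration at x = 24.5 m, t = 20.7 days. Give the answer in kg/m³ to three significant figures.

0.000321 kg/m³

For an instantaneous plane source, C(x,t) = M/(n_e·A·√(4πDt)) · exp(−(x−vt)²/(4Dt)), with n_e·A the pore (flow) area.
Plume center vt = 0.0439 × 20.7 = 0.90873 m, so the well at 24.5 m is 23.59127 m downgradient of the peak.
√(4πDt) = 27.70 m, giving peak height M/(n_e·A·√(4πDt)) = 0.779/(0.38 × 23.6 × 27.70) = 0.003136 kg/m³.
(x−vt)²/(4Dt) = (23.59127)²/(4 × 2.95 × 20.7) = 2.279; exp(−2.279) = 0.1024.
C = 0.003136 × 0.1024 = 0.000321 kg/m³.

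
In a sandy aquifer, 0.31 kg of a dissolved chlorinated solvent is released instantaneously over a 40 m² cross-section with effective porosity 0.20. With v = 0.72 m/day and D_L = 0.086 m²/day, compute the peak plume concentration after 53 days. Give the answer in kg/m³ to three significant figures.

0.00512 kg/m³

The peak of an instantaneous 1D plume sits at x = vt; there the Gaussian factor is 1 and C_max = M/(n_e·A·√(4πDt)), where n_e·A is the pore area the mass is dissolved in.
√(4πDt) = √(4π × 0.086 × 53) = 7.568 m, so C_max = 0.31/(0.20 × 40 × 7.568) = 0.00512 kg/m³.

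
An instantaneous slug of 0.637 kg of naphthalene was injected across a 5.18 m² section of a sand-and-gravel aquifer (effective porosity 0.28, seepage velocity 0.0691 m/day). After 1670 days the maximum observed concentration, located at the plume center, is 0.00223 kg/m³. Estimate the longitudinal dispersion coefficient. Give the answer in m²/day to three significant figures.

1.85 m²/day

At the plume center C_max = M/(n_e·A·√(4πDt)), so D = M²/(4πt·(n_e·A·C_max)²).
n_e·A·C_max = 0.28 × 5.18 × 0.00223 = 0.003234 kg/m.
D = 0.637²/(4π × 1670 × 0.003234²) = 1.85 m²/day.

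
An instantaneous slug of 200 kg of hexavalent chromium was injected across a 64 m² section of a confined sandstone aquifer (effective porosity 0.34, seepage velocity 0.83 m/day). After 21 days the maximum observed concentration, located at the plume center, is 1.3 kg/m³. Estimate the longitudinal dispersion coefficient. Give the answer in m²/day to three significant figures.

At the plume center C_max = M/(n_e·A·√(4πDt)), so D = M²/(4πt·(n_e·A·C_max)²).
n_e·A·C_max = 0.34 × 64 × 1.3 = 28.29 kg/m.
D = 200²/(4π × 21 × 28.29²) = 0.189 m²/day.

0.189 m²/day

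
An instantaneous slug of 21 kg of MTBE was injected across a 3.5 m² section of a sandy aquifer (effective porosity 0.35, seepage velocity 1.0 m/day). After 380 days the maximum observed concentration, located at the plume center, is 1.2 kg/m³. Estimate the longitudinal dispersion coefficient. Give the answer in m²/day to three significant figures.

At the plume center C_max = M/(n_e·A·√(4πDt)), so D = M²/(4πt·(n_e·A·C_max)²).
n_e·A·C_max = 0.35 × 3.5 × 1.2 = 1.470 kg/m.
D = 21²/(4π × 380 × 1.470²) = 0.0427 m²/day.

0.0427 m²/day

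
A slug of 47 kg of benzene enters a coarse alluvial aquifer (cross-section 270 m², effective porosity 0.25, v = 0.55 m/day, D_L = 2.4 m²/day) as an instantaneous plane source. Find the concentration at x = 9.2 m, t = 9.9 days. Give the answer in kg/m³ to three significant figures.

For an instantaneous plane source, C(x,t) = M/(n_e·A·√(4πDt)) · exp(−(x−vt)²/(4Dt)), with n_e·A the pore (flow) area.
Plume center vt = 0.55 × 9.9 = 5.445 m, so the well at 9.2 m is 3.755 m downgradient of the peak.
√(4πDt) = 17.28 m, giving peak height M/(n_e·A·√(4πDt)) = 47/(0.25 × 270 × 17.28) = 0.04029 kg/m³.
(x−vt)²/(4Dt) = (3.755)²/(4 × 2.4 × 9.9) = 0.1484; exp(−0.1484) = 0.8621.
C = 0.04029 × 0.8621 = 0.0347 kg/m³.

0.0347 kg/m³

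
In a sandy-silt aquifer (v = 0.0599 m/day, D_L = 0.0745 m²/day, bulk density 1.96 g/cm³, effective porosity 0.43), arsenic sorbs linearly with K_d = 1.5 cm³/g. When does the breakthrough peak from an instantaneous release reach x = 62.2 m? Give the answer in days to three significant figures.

Retardation factor R = 1 + ρ_b·K_d/n = 1 + 1.96 × 1.5/0.43 = 7.837.
Sorption retards both mechanisms: v_R = v/R = 0.007643 m/day, D_R = D/R = 0.009506 m²/day.
Peak time from v_R²t² + 2D_R t − x² = 0: t = (√(D_R² + v_R²x²) − D_R)/v_R².
√(D_R² + v_R²x²) = √(0.009506² + 0.007643² × 62.2²) = 0.4755; v_R² = 5.842e-05.
t = (0.4755 − 0.009506)/5.842e-05 = 7980 days.

7980 days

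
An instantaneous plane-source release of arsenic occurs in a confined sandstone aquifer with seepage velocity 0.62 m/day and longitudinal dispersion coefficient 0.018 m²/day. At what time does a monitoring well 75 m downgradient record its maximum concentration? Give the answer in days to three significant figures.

For the 1D instantaneous-source solution, setting ∂C/∂t = 0 at fixed x gives v²t² + 2Dt − x² = 0, so t = (√(D² + v²x²) − D)/v².
√(D² + v²x²) = √(0.018² + 0.62² × 75²) = 46.50; v² = 0.3844.
t = (46.50 − 0.018)/0.3844 = 121 days (vs. the pure-advection estimate x/v = 121 d).

121 days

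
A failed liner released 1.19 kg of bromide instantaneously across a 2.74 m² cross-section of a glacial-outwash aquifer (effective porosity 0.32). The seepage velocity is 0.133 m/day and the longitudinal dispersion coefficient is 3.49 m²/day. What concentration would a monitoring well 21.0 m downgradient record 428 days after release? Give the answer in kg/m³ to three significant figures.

0.00798 kg/m³

For an instantaneous plane source, C(x,t) = M/(n_e·A·√(4πDt)) · exp(−(x−vt)²/(4Dt)), with n_e·A the pore (flow) area.
Plume center vt = 0.133 × 428 = 56.924 m, so the well at 21.0 m is 35.924 m upgradient of the peak.
√(4πDt) = 137.0 m, giving peak height M/(n_e·A·√(4πDt)) = 1.19/(0.32 × 2.74 × 137.0) = 0.009907 kg/m³.
(x−vt)²/(4Dt) = (-35.924)²/(4 × 3.49 × 428) = 0.2160; exp(−0.2160) = 0.8057.
C = 0.009907 × 0.8057 = 0.00798 kg/m³.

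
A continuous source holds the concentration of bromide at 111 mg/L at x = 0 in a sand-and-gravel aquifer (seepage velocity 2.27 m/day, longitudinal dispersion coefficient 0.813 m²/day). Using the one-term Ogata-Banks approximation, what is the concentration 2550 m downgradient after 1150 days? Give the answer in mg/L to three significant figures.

For a continuous step input, C/C₀ ≈ ½·erfc((x−vt)/(2√(Dt))).
vt = 2.27 × 1150 = 2610.5 m and 2√(Dt) = 2√(0.813 × 1150) = 61.15 m.
Argument (x−vt)/(2√(Dt)) = (2550 − 2610.5)/61.15 = -0.9894; ½·erfc(-0.9894) = 0.9191.
C = 111 × 0.9191 = 102 mg/L.

102 mg/L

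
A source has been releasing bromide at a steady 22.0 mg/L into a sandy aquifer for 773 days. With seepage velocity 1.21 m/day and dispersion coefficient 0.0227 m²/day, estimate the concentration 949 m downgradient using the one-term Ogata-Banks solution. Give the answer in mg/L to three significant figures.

0.231 mg/L

For a continuous step input, C/C₀ ≈ ½·erfc((x−vt)/(2√(Dt))).
vt = 1.21 × 773 = 935.33 m and 2√(Dt) = 2√(0.0227 × 773) = 8.378 m.
Argument (x−vt)/(2√(Dt)) = (949 − 935.33)/8.378 = 1.632; ½·erfc(1.632) = 0.01050.
C = 22.0 × 0.01050 = 0.231 mg/L.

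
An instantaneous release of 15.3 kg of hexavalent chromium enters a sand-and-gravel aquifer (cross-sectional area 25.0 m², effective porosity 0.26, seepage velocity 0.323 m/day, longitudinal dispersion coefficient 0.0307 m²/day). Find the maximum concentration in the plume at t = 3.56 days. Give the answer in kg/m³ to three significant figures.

2.01 kg/m³

The peak of an instantaneous 1D plume sits at x = vt; there the Gaussian factor is 1 and C_max = M/(n_e·A·√(4πDt)), where n_e·A is the pore area the mass is dissolved in.
√(4πDt) = √(4π × 0.0307 × 3.56) = 1.172 m, so C_max = 15.3/(0.26 × 25.0 × 1.172) = 2.01 kg/m³.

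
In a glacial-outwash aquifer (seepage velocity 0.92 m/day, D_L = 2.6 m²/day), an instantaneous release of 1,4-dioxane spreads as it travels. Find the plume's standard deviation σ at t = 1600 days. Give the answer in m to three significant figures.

91.2 m

Dispersive spreading gives a Gaussian with σ² = 2Dt; advection only shifts the center.
σ = √(2 × 2.6 × 1600) = 91.2 m.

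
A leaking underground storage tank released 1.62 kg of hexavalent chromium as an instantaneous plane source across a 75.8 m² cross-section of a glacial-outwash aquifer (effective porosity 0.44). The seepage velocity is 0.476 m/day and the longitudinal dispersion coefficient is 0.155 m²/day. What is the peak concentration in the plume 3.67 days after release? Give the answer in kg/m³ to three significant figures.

The peak of an instantaneous 1D plume sits at x = vt; there the Gaussian factor is 1 and C_max = M/(n_e·A·√(4πDt)), where n_e·A is the pore area the mass is dissolved in.
√(4πDt) = √(4π × 0.155 × 3.67) = 2.674 m, so C_max = 1.62/(0.44 × 75.8 × 2.674) = 0.0182 kg/m³.

0.0182 kg/m³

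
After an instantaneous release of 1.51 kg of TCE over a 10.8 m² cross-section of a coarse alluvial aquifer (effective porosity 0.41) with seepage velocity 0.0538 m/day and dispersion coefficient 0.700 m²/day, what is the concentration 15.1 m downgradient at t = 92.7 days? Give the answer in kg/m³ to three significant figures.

For an instantaneous plane source, C(x,t) = M/(n_e·A·√(4πDt)) · exp(−(x−vt)²/(4Dt)), with n_e·A the pore (flow) area.
Plume center vt = 0.0538 × 92.7 = 4.98726 m, so the well at 15.1 m is 10.11274 m downgradient of the peak.
√(4πDt) = 28.56 m, giving peak height M/(n_e·A·√(4πDt)) = 1.51/(0.41 × 10.8 × 28.56) = 0.01194 kg/m³.
(x−vt)²/(4Dt) = (10.11274)²/(4 × 0.700 × 92.7) = 0.3940; exp(−0.3940) = 0.6744.
C = 0.01194 × 0.6744 = 0.00805 kg/m³.

0.00805 kg/m³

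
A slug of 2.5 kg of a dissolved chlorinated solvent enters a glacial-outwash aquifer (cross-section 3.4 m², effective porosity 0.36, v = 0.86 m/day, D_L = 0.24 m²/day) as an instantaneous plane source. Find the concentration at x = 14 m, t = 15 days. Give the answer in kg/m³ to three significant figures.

For an instantaneous plane source, C(x,t) = M/(n_e·A·√(4πDt)) · exp(−(x−vt)²/(4Dt)), with n_e·A the pore (flow) area.
Plume center vt = 0.86 × 15 = 12.9 m, so the well at 14 m is 1.1 m downgradient of the peak.
√(4πDt) = 6.726 m, giving peak height M/(n_e·A·√(4πDt)) = 2.5/(0.36 × 3.4 × 6.726) = 0.3037 kg/m³.
(x−vt)²/(4Dt) = (1.1)²/(4 × 0.24 × 15) = 0.08403; exp(−0.08403) = 0.9194.
C = 0.3037 × 0.9194 = 0.279 kg/m³.

0.279 kg/m³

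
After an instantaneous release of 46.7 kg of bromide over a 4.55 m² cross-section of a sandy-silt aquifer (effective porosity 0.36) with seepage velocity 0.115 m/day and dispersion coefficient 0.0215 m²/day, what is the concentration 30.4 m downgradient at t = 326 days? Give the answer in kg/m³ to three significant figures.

For an instantaneous plane source, C(x,t) = M/(n_e·A·√(4πDt)) · exp(−(x−vt)²/(4Dt)), with n_e·A the pore (flow) area.
Plume center vt = 0.115 × 326 = 37.49 m, so the well at 30.4 m is 7.09 m upgradient of the peak.
√(4πDt) = 9.385 m, giving peak height M/(n_e·A·√(4πDt)) = 46.7/(0.36 × 4.55 × 9.385) = 3.038 kg/m³.
(x−vt)²/(4Dt) = (-7.09)²/(4 × 0.0215 × 326) = 1.793; exp(−1.793) = 0.1665.
C = 3.038 × 0.1665 = 0.506 kg/m³.

0.506 kg/m³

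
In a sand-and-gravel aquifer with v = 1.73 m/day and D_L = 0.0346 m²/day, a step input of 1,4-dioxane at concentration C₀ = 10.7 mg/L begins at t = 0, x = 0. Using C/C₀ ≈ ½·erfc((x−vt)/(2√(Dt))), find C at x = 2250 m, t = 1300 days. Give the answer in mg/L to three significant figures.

4.90 mg/L

For a continuous step input, C/C₀ ≈ ½·erfc((x−vt)/(2√(Dt))).
vt = 1.73 × 1300 = 2249 m and 2√(Dt) = 2√(0.0346 × 1300) = 13.41 m.
Argument (x−vt)/(2√(Dt)) = (2250 − 2249)/13.41 = 0.07457; ½·erfc(0.07457) = 0.4580.
C = 10.7 × 0.4580 = 4.90 mg/L.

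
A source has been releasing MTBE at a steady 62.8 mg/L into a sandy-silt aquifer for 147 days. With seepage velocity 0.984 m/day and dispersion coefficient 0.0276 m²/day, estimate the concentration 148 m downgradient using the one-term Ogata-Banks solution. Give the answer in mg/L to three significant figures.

7.51 mg/L

For a continuous step input, C/C₀ ≈ ½·erfc((x−vt)/(2√(Dt))).
vt = 0.984 × 147 = 144.648 m and 2√(Dt) = 2√(0.0276 × 147) = 4.028 m.
Argument (x−vt)/(2√(Dt)) = (148 − 144.648)/4.028 = 0.8322; ½·erfc(0.8322) = 0.1196.
C = 62.8 × 0.1196 = 7.51 mg/L.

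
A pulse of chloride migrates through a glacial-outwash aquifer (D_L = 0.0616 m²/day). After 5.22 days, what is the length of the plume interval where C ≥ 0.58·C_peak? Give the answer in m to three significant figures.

1.67 m

The plume is Gaussian with σ = √(2Dt) = √(2 × 0.0616 × 5.22) = 0.8019 m.
C/C_peak = exp(−Δx²/(2σ²)) = 0.58 ⇒ Δx = σ·√(−2 ln 0.58) = 0.8019 × 1.044 = 0.8372 m.
Width = 2Δx = 1.67 m.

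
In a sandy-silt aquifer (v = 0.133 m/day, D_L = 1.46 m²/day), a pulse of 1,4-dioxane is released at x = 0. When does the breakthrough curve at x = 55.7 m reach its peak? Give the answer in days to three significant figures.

344 days

For the 1D instantaneous-source solution, setting ∂C/∂t = 0 at fixed x gives v²t² + 2Dt − x² = 0, so t = (√(D² + v²x²) − D)/v².
√(D² + v²x²) = √(1.46² + 0.133² × 55.7²) = 7.551; v² = 0.017689.
t = (7.551 − 1.46)/0.017689 = 344 days (vs. the pure-advection estimate x/v = 419 d).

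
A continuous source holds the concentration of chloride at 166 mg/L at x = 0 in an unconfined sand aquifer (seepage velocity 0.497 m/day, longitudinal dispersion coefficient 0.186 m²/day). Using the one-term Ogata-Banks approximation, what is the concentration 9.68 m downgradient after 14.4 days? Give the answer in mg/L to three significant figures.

22.9 mg/L

For a continuous step input, C/C₀ ≈ ½·erfc((x−vt)/(2√(Dt))).
vt = 0.497 × 14.4 = 7.1568 m and 2√(Dt) = 2√(0.186 × 14.4) = 3.273 m.
Argument (x−vt)/(2√(Dt)) = (9.68 − 7.1568)/3.273 = 0.7709; ½·erfc(0.7709) = 0.1378.
C = 166 × 0.1378 = 22.9 mg/L.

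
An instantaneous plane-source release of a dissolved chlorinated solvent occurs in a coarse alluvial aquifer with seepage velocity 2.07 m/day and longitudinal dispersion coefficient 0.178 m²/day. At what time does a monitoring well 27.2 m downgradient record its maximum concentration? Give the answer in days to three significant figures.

13.1 days

For the 1D instantaneous-source solution, setting ∂C/∂t = 0 at fixed x gives v²t² + 2Dt − x² = 0, so t = (√(D² + v²x²) − D)/v².
√(D² + v²x²) = √(0.178² + 2.07² × 27.2²) = 56.30; v² = 4.2849.
t = (56.30 − 0.178)/4.2849 = 13.1 days (vs. the pure-advection estimate x/v = 13.1 d).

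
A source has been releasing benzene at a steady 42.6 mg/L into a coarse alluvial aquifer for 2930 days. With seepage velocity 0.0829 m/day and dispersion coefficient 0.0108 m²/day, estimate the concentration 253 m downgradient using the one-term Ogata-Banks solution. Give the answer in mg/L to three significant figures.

For a continuous step input, C/C₀ ≈ ½·erfc((x−vt)/(2√(Dt))).
vt = 0.0829 × 2930 = 242.897 m and 2√(Dt) = 2√(0.0108 × 2930) = 11.25 m.
Argument (x−vt)/(2√(Dt)) = (253 − 242.897)/11.25 = 0.8980; ½·erfc(0.8980) = 0.1020.
C = 42.6 × 0.1020 = 4.35 mg/L.

4.35 mg/L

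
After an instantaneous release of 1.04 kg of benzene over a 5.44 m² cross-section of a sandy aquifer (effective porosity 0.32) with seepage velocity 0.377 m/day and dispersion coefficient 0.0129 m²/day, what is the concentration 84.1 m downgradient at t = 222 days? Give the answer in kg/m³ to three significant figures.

For an instantaneous plane source, C(x,t) = M/(n_e·A·√(4πDt)) · exp(−(x−vt)²/(4Dt)), with n_e·A the pore (flow) area.
Plume center vt = 0.377 × 222 = 83.694 m, so the well at 84.1 m is 0.406 m downgradient of the peak.
√(4πDt) = 5.999 m, giving peak height M/(n_e·A·√(4πDt)) = 1.04/(0.32 × 5.44 × 5.999) = 0.09959 kg/m³.
(x−vt)²/(4Dt) = (0.406)²/(4 × 0.0129 × 222) = 0.01439; exp(−0.01439) = 0.9857.
C = 0.09959 × 0.9857 = 0.0982 kg/m³.

0.0982 kg/m³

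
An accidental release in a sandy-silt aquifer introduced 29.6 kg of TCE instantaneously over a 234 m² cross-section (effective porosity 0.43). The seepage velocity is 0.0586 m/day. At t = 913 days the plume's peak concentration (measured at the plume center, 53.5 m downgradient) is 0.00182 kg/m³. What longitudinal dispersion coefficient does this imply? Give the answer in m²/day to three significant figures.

At the plume center C_max = M/(n_e·A·√(4πDt)), so D = M²/(4πt·(n_e·A·C_max)²).
n_e·A·C_max = 0.43 × 234 × 0.00182 = 0.1831 kg/m.
D = 29.6²/(4π × 913 × 0.1831²) = 2.28 m²/day.

2.28 m²/day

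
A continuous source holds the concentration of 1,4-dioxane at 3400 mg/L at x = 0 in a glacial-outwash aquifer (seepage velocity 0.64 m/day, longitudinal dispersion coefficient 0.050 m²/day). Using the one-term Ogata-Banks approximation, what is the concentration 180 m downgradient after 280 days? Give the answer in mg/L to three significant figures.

1500 mg/L

For a continuous step input, C/C₀ ≈ ½·erfc((x−vt)/(2√(Dt))).
vt = 0.64 × 280 = 179.2 m and 2√(Dt) = 2√(0.050 × 280) = 7.483 m.
Argument (x−vt)/(2√(Dt)) = (180 − 179.2)/7.483 = 0.1069; ½·erfc(0.1069) = 0.4399.
C = 3400 × 0.4399 = 1500 mg/L.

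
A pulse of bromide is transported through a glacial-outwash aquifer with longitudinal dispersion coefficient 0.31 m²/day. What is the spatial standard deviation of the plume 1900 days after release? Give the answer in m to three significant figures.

34.3 m

Dispersive spreading gives a Gaussian with σ² = 2Dt; advection only shifts the center.
σ = √(2 × 0.31 × 1900) = 34.3 m.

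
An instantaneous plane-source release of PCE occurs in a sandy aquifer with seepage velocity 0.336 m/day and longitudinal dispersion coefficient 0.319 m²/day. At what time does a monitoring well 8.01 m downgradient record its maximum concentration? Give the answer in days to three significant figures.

21.2 days

For the 1D instantaneous-source solution, setting ∂C/∂t = 0 at fixed x gives v²t² + 2Dt − x² = 0, so t = (√(D² + v²x²) − D)/v².
√(D² + v²x²) = √(0.319² + 0.336² × 8.01²) = 2.710; v² = 0.112896.
t = (2.710 − 0.319)/0.112896 = 21.2 days (vs. the pure-advection estimate x/v = 23.8 d).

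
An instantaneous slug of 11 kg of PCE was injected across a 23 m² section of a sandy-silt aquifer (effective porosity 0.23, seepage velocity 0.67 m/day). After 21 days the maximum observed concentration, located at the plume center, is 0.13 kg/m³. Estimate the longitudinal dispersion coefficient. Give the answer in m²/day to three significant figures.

At the plume center C_max = M/(n_e·A·√(4πDt)), so D = M²/(4πt·(n_e·A·C_max)²).
n_e·A·C_max = 0.23 × 23 × 0.13 = 0.6877 kg/m.
D = 11²/(4π × 21 × 0.6877²) = 0.970 m²/day.

0.970 m²/day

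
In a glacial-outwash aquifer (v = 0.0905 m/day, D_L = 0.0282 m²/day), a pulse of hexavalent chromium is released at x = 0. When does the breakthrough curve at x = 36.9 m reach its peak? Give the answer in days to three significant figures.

For the 1D instantaneous-source solution, setting ∂C/∂t = 0 at fixed x gives v²t² + 2Dt − x² = 0, so t = (√(D² + v²x²) − D)/v².
√(D² + v²x²) = √(0.0282² + 0.0905² × 36.9²) = 3.340; v² = 0.00819025.
t = (3.340 − 0.0282)/0.00819025 = 404 days (vs. the pure-advection estimate x/v = 408 d).

404 days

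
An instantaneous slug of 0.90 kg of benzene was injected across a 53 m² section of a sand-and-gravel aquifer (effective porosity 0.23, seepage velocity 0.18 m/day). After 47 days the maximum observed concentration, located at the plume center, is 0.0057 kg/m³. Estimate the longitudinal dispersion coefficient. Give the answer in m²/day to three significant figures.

At the plume center C_max = M/(n_e·A·√(4πDt)), so D = M²/(4πt·(n_e·A·C_max)²).
n_e·A·C_max = 0.23 × 53 × 0.0057 = 0.06948 kg/m.
D = 0.90²/(4π × 47 × 0.06948²) = 0.284 m²/day.

0.284 m²/day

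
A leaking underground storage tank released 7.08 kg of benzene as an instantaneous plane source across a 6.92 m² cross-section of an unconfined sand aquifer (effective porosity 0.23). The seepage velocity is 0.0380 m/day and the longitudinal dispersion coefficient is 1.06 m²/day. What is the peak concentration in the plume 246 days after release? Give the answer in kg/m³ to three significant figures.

The peak of an instantaneous 1D plume sits at x = vt; there the Gaussian factor is 1 and C_max = M/(n_e·A·√(4πDt)), where n_e·A is the pore area the mass is dissolved in.
√(4πDt) = √(4π × 1.06 × 246) = 57.24 m, so C_max = 7.08/(0.23 × 6.92 × 57.24) = 0.0777 kg/m³.

0.0777 kg/m³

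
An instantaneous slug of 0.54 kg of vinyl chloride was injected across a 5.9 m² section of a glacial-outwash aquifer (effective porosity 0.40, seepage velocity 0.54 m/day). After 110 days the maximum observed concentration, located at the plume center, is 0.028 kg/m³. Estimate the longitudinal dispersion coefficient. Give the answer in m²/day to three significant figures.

At the plume center C_max = M/(n_e·A·√(4πDt)), so D = M²/(4πt·(n_e·A·C_max)²).
n_e·A·C_max = 0.40 × 5.9 × 0.028 = 0.06608 kg/m.
D = 0.54²/(4π × 110 × 0.06608²) = 0.0483 m²/day.

0.0483 m²/day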